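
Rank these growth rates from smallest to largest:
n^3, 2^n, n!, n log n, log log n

Ordered by growth rate: log log n < n log n < n^3 < 2^n < n!.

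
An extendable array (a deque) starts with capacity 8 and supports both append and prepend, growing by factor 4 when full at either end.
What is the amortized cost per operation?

Growth at either end copies all elements; capacities form a geometric sequence with ratio 4, so total copy cost over n operations is O(n) (two geometric series). Amortized O(1).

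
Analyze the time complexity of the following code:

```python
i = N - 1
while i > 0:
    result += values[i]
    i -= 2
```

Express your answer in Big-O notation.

Time complexity: O(n).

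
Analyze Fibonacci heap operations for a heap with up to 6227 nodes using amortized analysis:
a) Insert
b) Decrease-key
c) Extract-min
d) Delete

Fibonacci heaps use lazy consolidation. Potential function Phi = t + 2m (t = number of trees, m = marked nodes).
- Insert: O(1) actual, Delta Phi = +1 (one new tree) => O(1) amortized.
- Decrease-key: with c cascading cuts, actual cost is O(c); Delta Phi <= c - 2(c-1) + 2 = 4 - c (c new trees; >= c-1 marks cleared; <= 1 new mark). Amortized O(c) + (4 - c) = O(1).
- Extract-min: O(D(n) + t) actual; consolidation drops t to <= D(n)+1, so Delta Phi pays for the t term. D(n) = O(log n) for n = 6227 => O(log n) amortized.
- Delete: decrease-key to -inf then extract-min = O(log n).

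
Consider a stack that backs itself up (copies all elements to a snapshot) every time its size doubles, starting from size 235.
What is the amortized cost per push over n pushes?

Backups occur at sizes 235, 470, 940, ..., copying 235 + 470 + 940 + ... <= 2n elements total (geometric series). Spread over n pushes, the amortized backup cost is O(1) per push.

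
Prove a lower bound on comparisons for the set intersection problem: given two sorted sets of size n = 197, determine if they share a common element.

For two sorted arrays of size n = 197, any correct algorithm must examine Omega(n) elements. If fewer are examined, an adversary places a common element in an unexamined gap. A merge-based scan achieves O(n), so the bound is tight.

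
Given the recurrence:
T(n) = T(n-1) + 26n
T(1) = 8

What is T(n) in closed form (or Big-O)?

Unrolling: T(n) = 8 + 26*(2 + 3 + ... + n) = 8 + 26*(n(n+1)/2 - 1) = O(n^2).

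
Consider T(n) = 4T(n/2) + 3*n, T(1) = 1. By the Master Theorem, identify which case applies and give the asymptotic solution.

a=4, b=2, f(n)=3*n.
log_2(4) = 2 > 1.
Since f(n) = O(n^1) is polynomially smaller than n^2, Case 1 applies.
T(n) = Theta(n^2).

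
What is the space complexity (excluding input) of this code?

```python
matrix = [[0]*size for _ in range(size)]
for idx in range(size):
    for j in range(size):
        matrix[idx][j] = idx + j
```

Space complexity: O(n^2).
A 2D structure of size n x n is allocated.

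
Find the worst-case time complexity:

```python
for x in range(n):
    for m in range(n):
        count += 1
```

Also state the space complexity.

Time complexity: O(n^2).
Space complexity: O(1).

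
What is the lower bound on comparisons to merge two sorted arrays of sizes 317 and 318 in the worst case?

Adversary: with |317 - 318| <= 1 the inputs can be fully interleaved so that every adjacent pair in the merged output comes from different arrays. Then each of the 634 adjacent pairs must be directly compared, or the algorithm cannot determine their relative order. Standard merge meets this bound.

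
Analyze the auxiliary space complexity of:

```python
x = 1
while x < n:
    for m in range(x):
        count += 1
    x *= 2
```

Space complexity: O(1).
Only a constant amount of auxiliary storage is used; nothing grows with n.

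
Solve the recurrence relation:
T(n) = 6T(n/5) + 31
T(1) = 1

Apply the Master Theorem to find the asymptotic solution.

a=6, b=5, f(n)=31. log_5(6) = 1.113. Case 1 of Master Theorem: T(n) = O(n^1.113).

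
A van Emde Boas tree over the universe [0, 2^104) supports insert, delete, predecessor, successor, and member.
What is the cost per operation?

vEB recursively partitions [0, 20282409603651670423947251286016) into sqrt(u) clusters of size sqrt(u). Each operation recurses into either one cluster or the summary, never both: T(u) = T(sqrt(u)) + O(1) => T(u) = O(log log u) = O(log 104). This is worst-case, not just amortized.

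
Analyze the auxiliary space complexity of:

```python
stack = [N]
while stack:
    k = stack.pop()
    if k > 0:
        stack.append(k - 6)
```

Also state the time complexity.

Space complexity: O(1).
Only a constant amount of auxiliary storage is used; nothing grows with n.
Time complexity: O(n).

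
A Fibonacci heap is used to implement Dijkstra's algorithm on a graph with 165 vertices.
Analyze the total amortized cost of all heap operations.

Dijkstra performs 165 insert, 165 extract-min, and at most E decrease-key operations. With Fibonacci heap: insert O(1) amortized, extract-min O(log n) amortized, decrease-key O(1) amortized. Total with n = 165: O(n * 1 + n * log n + E * 1) = O(n log n + E).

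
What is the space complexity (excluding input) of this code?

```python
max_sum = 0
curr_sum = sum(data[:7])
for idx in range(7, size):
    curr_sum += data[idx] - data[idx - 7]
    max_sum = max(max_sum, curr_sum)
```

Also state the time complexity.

Space complexity: O(1).
Only a constant amount of auxiliary storage is used; nothing grows with n.
Time complexity: O(n).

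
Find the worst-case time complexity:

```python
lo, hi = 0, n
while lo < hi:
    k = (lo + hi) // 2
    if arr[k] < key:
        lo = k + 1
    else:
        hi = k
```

Time complexity: O(log n).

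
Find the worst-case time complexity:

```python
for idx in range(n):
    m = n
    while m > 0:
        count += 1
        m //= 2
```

Time complexity: O(n log n).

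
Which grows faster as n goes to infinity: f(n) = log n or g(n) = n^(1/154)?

g(n) = n^(1/154) grows faster: any positive power of n dominates log n.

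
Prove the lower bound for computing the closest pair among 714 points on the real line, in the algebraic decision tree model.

Reduction from element distinctness: given 714 reals, the closest-pair distance is 0 iff two are equal. Element distinctness has an Omega(n log n) lower bound in the algebraic decision tree model (Ben-Or). Therefore closest pair on a line also requires Omega(n log n). Sorting then a linear scan achieves this.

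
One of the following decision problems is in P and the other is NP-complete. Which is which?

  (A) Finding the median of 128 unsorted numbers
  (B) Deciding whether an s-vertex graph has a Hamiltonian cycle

(A) is P: linear-time selection (median-of-medians) runs in O(n).
(B) is NP-complete: one of Karp's 21 NP-complete problems.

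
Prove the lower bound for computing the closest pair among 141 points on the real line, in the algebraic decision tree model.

Reduction from element distinctness: given 141 reals, the closest-pair distance is 0 iff two are equal. Element distinctness has an Omega(n log n) lower bound in the algebraic decision tree model (Ben-Or). Therefore closest pair on a line also requires Omega(n log n). Sorting then a linear scan achieves this.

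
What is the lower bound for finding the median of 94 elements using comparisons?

To find the median of 94 elements, every element must be compared at least once, so the lower bound is Omega(n). The BFPRT algorithm achieves O(n), making this tight.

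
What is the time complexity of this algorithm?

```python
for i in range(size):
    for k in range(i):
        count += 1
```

Time complexity: O(n^2).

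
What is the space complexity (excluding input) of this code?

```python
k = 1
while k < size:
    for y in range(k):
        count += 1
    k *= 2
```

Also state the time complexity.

Space complexity: O(1).
Only a constant amount of auxiliary storage is used; nothing grows with n.
Time complexity: O(n).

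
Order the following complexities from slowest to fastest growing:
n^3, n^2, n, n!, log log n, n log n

Ordered by growth rate: log log n < n < n log n < n^2 < n^3 < n!.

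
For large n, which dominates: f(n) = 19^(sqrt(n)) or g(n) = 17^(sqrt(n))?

f(n) = 19^(sqrt(n)) grows faster: ratio is (19/17)^(sqrt(n)) -> infinity since 19/17 > 1.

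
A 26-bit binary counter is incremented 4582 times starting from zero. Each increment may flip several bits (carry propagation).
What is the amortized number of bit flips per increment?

Bit i flips on every 2^i-th increment, so over 4582 increments bit i flips floor(4582/2^i) times. Summing over i: total flips < 2 * 4582. Amortized: < 2 = O(1) per increment.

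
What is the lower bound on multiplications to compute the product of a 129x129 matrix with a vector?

A 129x129 matrix-vector product has 129 inner products of length 129. Output depends on all 129^2 = 16641 matrix entries. At least 16641 multiplications needed.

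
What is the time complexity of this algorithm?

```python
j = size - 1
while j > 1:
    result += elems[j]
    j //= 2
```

Time complexity: O(log n).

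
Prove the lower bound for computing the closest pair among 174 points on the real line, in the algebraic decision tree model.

Reduction from element distinctness: given 174 reals, the closest-pair distance is 0 iff two are equal. Element distinctness has an Omega(n log n) lower bound in the algebraic decision tree model (Ben-Or). Therefore closest pair on a line also requires Omega(n log n). Sorting then a linear scan achieves this.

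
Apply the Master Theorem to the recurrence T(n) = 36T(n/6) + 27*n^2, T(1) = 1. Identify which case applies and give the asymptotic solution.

a=36, b=6, f(n)=27*n^2.
log_6(36) = 2, so n^(log_b(a)) = n^2.
f(n) = Theta(n^2), so Case 2 applies.
T(n) = Theta(n^2 log n).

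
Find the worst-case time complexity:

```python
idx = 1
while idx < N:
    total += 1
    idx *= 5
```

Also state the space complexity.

Time complexity: O(log n).
Space complexity: O(1).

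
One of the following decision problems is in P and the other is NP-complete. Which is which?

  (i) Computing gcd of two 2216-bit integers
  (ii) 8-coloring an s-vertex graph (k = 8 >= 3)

(i) is P: the Euclidean algorithm runs in polynomial time in the bit-length.
(ii) is NP-complete: graph k-coloring for k>=3 is NP-complete by reduction from 3-SAT.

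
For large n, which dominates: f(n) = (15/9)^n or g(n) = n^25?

f(n) = (15/9)^n grows faster: (15/9)^n is exponential with base 15/9 > 1, dominating every polynomial.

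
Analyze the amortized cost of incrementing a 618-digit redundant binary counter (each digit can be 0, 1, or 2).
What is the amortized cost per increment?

A redundant counter on 618 digits allows digit values 0, 1, 2. Increment adds 1 to the least significant digit and carries any 2 to a 0 plus +1 on the next digit. With potential Phi = (number of 2-digits), each increment does O(1) actual work plus a chain of carries, each of which decreases Phi by 1. Amortized O(1).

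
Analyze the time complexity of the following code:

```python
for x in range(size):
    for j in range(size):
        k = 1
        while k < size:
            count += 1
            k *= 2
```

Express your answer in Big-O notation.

Time complexity: O(n^2 log n).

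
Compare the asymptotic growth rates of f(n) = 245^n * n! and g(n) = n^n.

f(n) = 245^n * n! grows faster: by Stirling n! ~ sqrt(2 pi n)(n/e)^n, so 245^n n! / n^n ~ (245/e)^n sqrt(2 pi n) -> infinity since 245/e > 1.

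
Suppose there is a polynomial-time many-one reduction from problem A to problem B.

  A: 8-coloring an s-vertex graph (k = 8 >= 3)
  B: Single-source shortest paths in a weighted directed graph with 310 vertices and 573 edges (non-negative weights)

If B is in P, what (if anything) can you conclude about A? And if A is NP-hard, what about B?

A poly-time reduction A <=_p B means any A-instance can be transformed to a B-instance in poly time.
If B is in P: compose the reduction with B's poly-time algorithm to solve A in poly time, so A is in P.
If A is NP-hard: every NP problem reduces to A, which reduces to B; composing reductions, every NP problem reduces to B, so B is NP-hard.
(Here in fact A is NP-complete and B is in P, so no such reduction is known -- its existence would imply P = NP; the analysis concerns only what the assumed reduction would or would not let you conclude.)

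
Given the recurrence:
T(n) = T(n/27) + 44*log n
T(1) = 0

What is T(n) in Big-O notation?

Each of the log_27(n) levels adds O(log n). T(n) = O(log^2 n).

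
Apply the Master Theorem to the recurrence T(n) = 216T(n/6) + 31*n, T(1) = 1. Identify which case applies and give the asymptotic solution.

a=216, b=6, f(n)=31*n.
log_6(216) = 3 > 1.
Since f(n) = O(n^1) is polynomially smaller than n^3, Case 1 applies.
T(n) = Theta(n^3).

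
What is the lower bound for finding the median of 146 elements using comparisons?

To find the median of 146 elements, every element must be compared at least once, so the lower bound is Omega(n). The BFPRT algorithm achieves O(n), making this tight.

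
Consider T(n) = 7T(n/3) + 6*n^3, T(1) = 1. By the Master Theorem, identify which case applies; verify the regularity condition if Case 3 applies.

a=7, b=3, f(n)=6*n^3.
log_3(7) = 1.771 < 3.
f(n) = Omega(n^(1.771+epsilon)) for some epsilon > 0, so Case 3 is the candidate.
Regularity: a*f(n/b) = 7*6*(n/3)^3 = (7/27)*6*n^3 <= c*f(n) with c = 7/27 < 1. Satisfied.
Case 3: T(n) = Theta(n^3).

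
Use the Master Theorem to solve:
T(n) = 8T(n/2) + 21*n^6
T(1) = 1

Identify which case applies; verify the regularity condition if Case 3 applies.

a=8, b=2, f(n)=21*n^6.
log_2(8) = 3 < 6.
f(n) = Omega(n^(3+epsilon)) for some epsilon > 0, so Case 3 is the candidate.
Regularity: a*f(n/b) = 8*21*(n/2)^6 = (8/64)*21*n^6 <= c*f(n) with c = 8/64 < 1. Satisfied.
Case 3: T(n) = Theta(n^6).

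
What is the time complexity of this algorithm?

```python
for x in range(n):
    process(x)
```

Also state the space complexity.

Time complexity: O(n).
Space complexity: O(1).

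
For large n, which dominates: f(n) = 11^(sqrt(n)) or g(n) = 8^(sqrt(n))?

f(n) = 11^(sqrt(n)) grows faster: ratio is (11/8)^(sqrt(n)) -> infinity since 11/8 > 1.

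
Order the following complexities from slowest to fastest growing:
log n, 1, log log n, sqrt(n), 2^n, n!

Ordered by growth rate: 1 < log log n < log n < sqrt(n) < 2^n < n!.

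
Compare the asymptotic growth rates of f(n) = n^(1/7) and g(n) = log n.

f(n) = n^(1/7) grows faster: any positive power of n dominates log n.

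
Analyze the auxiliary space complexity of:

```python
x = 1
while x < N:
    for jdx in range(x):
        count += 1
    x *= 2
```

Space complexity: O(1).
Only a constant amount of auxiliary storage is used; nothing grows with n.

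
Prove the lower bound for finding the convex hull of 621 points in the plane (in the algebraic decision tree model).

Reduction from sorting: given 621 numbers x_1,...,x_{621}, map x_i to the point (x_i, x_i^2) on the parabola y = x^2. All points are on the convex hull, and walking the hull gives them in sorted x-order. Since sorting requires Omega(n log n), so does planar convex hull.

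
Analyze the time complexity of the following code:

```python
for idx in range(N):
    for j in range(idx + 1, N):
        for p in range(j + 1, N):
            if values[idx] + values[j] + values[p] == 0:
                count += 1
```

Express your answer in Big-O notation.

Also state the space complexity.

Time complexity: O(n^3).
Space complexity: O(1).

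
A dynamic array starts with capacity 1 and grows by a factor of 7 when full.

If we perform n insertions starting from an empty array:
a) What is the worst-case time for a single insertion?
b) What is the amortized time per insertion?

(a) Worst-case single insertion: O(n) -- when the array is full at capacity c, the resize copies all c elements, and c can be Theta(n).
(b) Resizes happen at sizes 1, 7, 49, ... Total copy cost for n insertions: 1 + 7 + ... = O(n) (geometric series with ratio 1/7). Amortized cost per insertion: O(n)/n = O(1).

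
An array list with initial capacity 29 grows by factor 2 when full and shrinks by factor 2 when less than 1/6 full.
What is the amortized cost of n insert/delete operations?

Using potential function Phi = |2*size - capacity|. Resizing costs are offset by potential release. Amortized O(1) per operation.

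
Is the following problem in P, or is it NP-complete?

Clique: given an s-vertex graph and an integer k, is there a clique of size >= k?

This problem is NP-complete: complement of Independent Set / Vertex Cover (with k part of the input).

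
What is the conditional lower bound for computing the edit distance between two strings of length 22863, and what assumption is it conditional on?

Under SETH (the Strong Exponential Time Hypothesis), edit distance on length-22863 strings cannot be computed in O(n^(2-epsilon)) time for any epsilon > 0 (Backurs-Indyk). The reduction is from CNF-SAT via the orthogonal vectors problem.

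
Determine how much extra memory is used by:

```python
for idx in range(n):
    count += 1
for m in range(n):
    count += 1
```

Space complexity: O(1).
Only a constant amount of auxiliary storage is used; nothing grows with n.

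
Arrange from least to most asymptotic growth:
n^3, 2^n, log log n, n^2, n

Ordered by growth rate: log log n < n < n^2 < n^3 < 2^n.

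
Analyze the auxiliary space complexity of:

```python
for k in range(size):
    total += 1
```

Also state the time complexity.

Space complexity: O(1).
Only a constant amount of auxiliary storage is used; nothing grows with n.
Time complexity: O(n).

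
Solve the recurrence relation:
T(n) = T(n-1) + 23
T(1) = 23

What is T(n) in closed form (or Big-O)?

Unrolling: T(n) = T(n-1) + 23 = T(n-2) + 2*23 = ... = T(1) + (n-1)*23 = 23 + (n-1)*23 = 23n.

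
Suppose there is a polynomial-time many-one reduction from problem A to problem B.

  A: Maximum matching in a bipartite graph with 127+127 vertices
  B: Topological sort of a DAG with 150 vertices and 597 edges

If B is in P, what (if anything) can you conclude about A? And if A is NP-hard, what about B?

A poly-time reduction A <=_p B means any A-instance can be transformed to a B-instance in poly time.
If B is in P: compose the reduction with B's poly-time algorithm to solve A in poly time, so A is in P.
If A is NP-hard: every NP problem reduces to A, which reduces to B; composing reductions, every NP problem reduces to B, so B is NP-hard.
(Here in fact A is P and B is P.)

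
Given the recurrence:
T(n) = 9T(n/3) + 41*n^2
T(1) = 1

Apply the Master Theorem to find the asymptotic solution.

a=9, b=3, f(n)=41*n^2. log_3(9) = 2. Case 2: T(n) = O(n^2 log n).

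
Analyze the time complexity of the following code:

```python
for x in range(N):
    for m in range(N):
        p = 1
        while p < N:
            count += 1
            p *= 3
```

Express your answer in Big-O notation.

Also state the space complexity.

Time complexity: O(n^2 log n).
Space complexity: O(1).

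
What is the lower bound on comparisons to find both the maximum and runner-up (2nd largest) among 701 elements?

Lower bound: finding the max needs 701-1 comparisons. By an adversary weight-doubling argument, the maximum element must personally win at least ceil(log_2(701)) = 10 comparisons in any correct algorithm. The 2nd largest is among those 10 direct losers, and distinguishing it requires 10-1 more comparisons. Total >= 701-1 + 10-1 = 709. A balanced tournament achieves this bound exactly.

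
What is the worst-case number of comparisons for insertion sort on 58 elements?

Insertion sort on reverse-sorted input: 1 + 2 + ... + (58-1) = 1653 comparisons.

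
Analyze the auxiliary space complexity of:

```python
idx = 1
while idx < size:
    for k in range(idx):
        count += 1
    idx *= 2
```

Space complexity: O(1).
Only a constant amount of auxiliary storage is used; nothing grows with n.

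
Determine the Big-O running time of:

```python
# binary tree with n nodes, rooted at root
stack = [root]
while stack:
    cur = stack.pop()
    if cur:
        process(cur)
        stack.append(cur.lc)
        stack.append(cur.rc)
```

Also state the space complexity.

Time complexity: O(n).
Space complexity: O(n).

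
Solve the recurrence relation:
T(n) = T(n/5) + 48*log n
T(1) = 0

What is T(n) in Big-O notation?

Each of the log_5(n) levels adds O(log n). T(n) = O(log^2 n).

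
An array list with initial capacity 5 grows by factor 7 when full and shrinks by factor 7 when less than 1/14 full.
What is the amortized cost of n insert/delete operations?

Using potential function Phi = |7*size - capacity|. Resizing costs are offset by potential release. Amortized O(1) per operation.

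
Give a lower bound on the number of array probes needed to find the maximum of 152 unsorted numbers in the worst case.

Adversary: any unprobed cell could hold a value larger than everything seen so far. If fewer than 152 cells are probed, the adversary places the max in an unprobed cell. So all 152 cells must be examined; together with 152-1 comparisons this is tight.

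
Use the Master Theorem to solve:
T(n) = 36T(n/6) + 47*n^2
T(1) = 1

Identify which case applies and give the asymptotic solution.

a=36, b=6, f(n)=47*n^2.
log_6(36) = 2, so n^(log_b(a)) = n^2.
f(n) = Theta(n^2), so Case 2 applies.
T(n) = Theta(n^2 log n).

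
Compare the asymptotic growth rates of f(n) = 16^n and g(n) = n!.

g(n) = n! grows faster: n!/16^n -> infinity by Stirling.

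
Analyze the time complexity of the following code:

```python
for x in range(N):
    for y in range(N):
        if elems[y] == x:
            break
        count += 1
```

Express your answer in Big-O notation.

Time complexity: O(n^2).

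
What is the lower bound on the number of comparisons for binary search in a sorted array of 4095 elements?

With 4095 possible positions, we need at least ceil(log_2(4095)) = 12 comparisons. Each comparison splits the remaining candidates by at most half.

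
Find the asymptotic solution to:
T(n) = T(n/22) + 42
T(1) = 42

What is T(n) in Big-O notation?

Each step divides n by 22 and adds 42. After log_22(n) steps, T(n) = O(log n).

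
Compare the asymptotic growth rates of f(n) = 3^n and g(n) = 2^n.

f(n) = 3^n grows faster: (3/2)^n -> infinity since 3/2 > 1.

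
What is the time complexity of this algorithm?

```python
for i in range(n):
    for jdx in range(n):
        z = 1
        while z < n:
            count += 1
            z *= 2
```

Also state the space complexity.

Time complexity: O(n^2 log n).
Space complexity: O(1).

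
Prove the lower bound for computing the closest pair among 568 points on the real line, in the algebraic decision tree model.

Reduction from element distinctness: given 568 reals, the closest-pair distance is 0 iff two are equal. Element distinctness has an Omega(n log n) lower bound in the algebraic decision tree model (Ben-Or). Therefore closest pair on a line also requires Omega(n log n). Sorting then a linear scan achieves this.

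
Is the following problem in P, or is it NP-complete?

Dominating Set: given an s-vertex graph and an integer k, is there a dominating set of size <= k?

This problem is NP-complete: reduces from Set Cover (with k part of the input).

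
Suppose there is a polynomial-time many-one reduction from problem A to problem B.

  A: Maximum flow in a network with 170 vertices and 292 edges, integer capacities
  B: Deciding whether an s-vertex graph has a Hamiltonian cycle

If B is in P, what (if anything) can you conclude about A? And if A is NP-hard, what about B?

A poly-time reduction A <=_p B means any A-instance can be transformed to a B-instance in poly time.
If B is in P: compose the reduction with B's poly-time algorithm to solve A in poly time, so A is in P.
If A is NP-hard: every NP problem reduces to A, which reduces to B; composing reductions, every NP problem reduces to B, so B is NP-hard.
(Here in fact A is P and B is NP-complete.)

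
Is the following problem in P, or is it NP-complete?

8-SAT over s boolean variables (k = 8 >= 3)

This problem is NP-complete: 3-SAT is NP-complete (Cook-Levin); k-SAT for k>=3 reduces from 3-SAT.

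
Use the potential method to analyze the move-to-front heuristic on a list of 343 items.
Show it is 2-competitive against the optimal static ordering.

Let Phi = number of inversions between the MTF list and the optimal static list (0 <= Phi <= C(343,2)). Accessing an element at MTF position k and optimal position j: the move-to-front destroys all k-1 inversions in front of it that are not in front in optimal (>= k-j of them) and creates at most j-1 new ones. Amortized cost <= k + (j-1) - (k-j) = 2j - 1 <= 2 * optimal cost.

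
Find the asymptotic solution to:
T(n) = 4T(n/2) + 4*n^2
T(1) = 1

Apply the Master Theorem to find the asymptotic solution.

a=4, b=2, f(n)=4*n^2. log_2(4) = 2. Case 2: T(n) = O(n^2 log n).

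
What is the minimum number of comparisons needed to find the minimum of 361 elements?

Finding the minimum requires 360 comparisons, identical reasoning to finding the maximum. Each comparison eliminates one candidate.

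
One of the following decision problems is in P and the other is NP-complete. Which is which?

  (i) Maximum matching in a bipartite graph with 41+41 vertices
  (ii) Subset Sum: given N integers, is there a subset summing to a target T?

(i) is P: Hopcroft-Karp runs in O(E sqrt(V)).
(ii) is NP-complete: one of Karp's 21 NP-complete problems.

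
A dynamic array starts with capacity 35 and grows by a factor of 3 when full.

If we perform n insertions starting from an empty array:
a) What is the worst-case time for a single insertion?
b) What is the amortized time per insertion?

(a) Worst-case single insertion: O(n) -- when the array is full at capacity c, the resize copies all c elements, and c can be Theta(n).
(b) Resizes happen at sizes 35, 105, 315, ... Total copy cost for n insertions: 35 + 105 + ... = O(n) (geometric series with ratio 1/3). Amortized cost per insertion: O(n)/n = O(1).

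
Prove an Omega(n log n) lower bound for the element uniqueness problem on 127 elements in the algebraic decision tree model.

In the algebraic decision tree model, element uniqueness on 127 elements is equivalent to determining which cell of an arrangement of C(127,2) = 8001 hyperplanes x_i = x_j contains the input point. Ben-Or's theorem shows this requires Omega(n log n).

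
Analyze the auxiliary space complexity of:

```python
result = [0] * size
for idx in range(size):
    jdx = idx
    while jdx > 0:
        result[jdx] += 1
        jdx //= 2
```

Space complexity: O(n).
Auxiliary storage grows linearly with the input size n in the worst case.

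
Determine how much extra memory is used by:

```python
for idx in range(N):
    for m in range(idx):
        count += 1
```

Space complexity: O(1).
Only a constant amount of auxiliary storage is used; nothing grows with n.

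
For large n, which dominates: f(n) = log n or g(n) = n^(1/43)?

g(n) = n^(1/43) grows faster: any positive power of n dominates log n.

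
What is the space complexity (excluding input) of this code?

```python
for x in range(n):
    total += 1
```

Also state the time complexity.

Space complexity: O(1).
Only a constant amount of auxiliary storage is used; nothing grows with n.
Time complexity: O(n).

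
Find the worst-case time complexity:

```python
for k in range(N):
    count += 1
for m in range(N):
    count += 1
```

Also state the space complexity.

Time complexity: O(n).
Space complexity: O(1).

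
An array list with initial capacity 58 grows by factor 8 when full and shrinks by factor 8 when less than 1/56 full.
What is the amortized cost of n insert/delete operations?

Using potential function Phi = |8*size - capacity|. Resizing costs are offset by potential release. Amortized O(1) per operation.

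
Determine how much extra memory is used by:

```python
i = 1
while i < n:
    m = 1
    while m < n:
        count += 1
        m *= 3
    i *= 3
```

Space complexity: O(1).
Only a constant amount of auxiliary storage is used; nothing grows with n.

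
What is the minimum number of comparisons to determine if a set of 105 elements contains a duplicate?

Determining if 105 elements are all distinct requires Omega(n log n) comparisons in the comparison model. This follows from the element distinctness lower bound.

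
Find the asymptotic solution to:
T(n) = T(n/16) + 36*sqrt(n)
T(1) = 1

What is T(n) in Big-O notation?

Each level contributes sqrt(n/16^k). Geometric series with ratio 1/sqrt(16) < 1 sums to O(sqrt(n)).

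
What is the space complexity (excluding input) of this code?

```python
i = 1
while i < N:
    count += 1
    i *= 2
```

Space complexity: O(1).
Only a constant amount of auxiliary storage is used; nothing grows with n.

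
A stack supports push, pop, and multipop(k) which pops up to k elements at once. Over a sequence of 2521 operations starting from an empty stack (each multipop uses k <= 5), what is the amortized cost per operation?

Each element is pushed exactly once and popped at most once (whether by pop or as part of a multipop). So the total number of individual pops over the whole sequence is at most the number of pushes, which is at most 2521. Total work <= 2 * 2521, hence O(1) amortized per operation.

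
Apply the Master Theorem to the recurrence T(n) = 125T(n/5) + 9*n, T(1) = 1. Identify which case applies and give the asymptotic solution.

a=125, b=5, f(n)=9*n.
log_5(125) = 3 > 1.
Since f(n) = O(n^1) is polynomially smaller than n^3, Case 1 applies.
T(n) = Theta(n^3).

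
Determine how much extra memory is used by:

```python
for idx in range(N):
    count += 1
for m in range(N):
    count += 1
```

Space complexity: O(1).
Only a constant amount of auxiliary storage is used; nothing grows with n.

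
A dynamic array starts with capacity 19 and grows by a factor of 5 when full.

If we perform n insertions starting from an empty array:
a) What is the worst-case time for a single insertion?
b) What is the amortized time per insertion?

(a) Worst-case single insertion: O(n) -- when the array is full at capacity c, the resize copies all c elements, and c can be Theta(n).
(b) Resizes happen at sizes 19, 95, 475, ... Total copy cost for n insertions: 19 + 95 + ... = O(n) (geometric series with ratio 1/5). Amortized cost per insertion: O(n)/n = O(1).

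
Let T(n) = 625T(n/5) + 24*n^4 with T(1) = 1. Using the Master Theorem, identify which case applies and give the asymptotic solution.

a=625, b=5, f(n)=24*n^4.
log_5(625) = 4, so n^(log_b(a)) = n^4.
f(n) = Theta(n^4), so Case 2 applies.
T(n) = Theta(n^4 log n).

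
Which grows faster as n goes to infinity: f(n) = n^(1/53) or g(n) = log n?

f(n) = n^(1/53) grows faster: any positive power of n dominates log n.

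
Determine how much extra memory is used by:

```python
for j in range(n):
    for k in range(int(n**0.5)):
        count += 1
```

Space complexity: O(1).
Only a constant amount of auxiliary storage is used; nothing grows with n.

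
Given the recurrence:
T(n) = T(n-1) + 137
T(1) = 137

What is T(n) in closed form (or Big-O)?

Unrolling: T(n) = T(n-1) + 137 = T(n-2) + 2*137 = ... = T(1) + (n-1)*137 = 137 + (n-1)*137 = 137n.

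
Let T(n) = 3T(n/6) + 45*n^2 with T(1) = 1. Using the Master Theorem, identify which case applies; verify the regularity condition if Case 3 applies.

a=3, b=6, f(n)=45*n^2.
log_6(3) = 0.6131 < 2.
f(n) = Omega(n^(0.6131+epsilon)) for some epsilon > 0, so Case 3 is the candidate.
Regularity: a*f(n/b) = 3*45*(n/6)^2 = (3/36)*45*n^2 <= c*f(n) with c = 3/36 < 1. Satisfied.
Case 3: T(n) = Theta(n^2).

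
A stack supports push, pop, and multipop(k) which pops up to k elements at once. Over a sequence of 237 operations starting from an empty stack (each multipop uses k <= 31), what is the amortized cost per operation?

Each element is pushed exactly once and popped at most once (whether by pop or as part of a multipop). So the total number of individual pops over the whole sequence is at most the number of pushes, which is at most 237. Total work <= 2 * 237, hence O(1) amortized per operation.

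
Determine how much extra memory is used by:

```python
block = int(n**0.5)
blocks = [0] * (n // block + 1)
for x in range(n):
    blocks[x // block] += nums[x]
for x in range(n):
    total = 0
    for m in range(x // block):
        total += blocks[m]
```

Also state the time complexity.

Space complexity: O(sqrt(n)).
Storage scales with sqrt(n).
Time complexity: O(n * sqrt(n)).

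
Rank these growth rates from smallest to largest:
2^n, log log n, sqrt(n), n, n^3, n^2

Ordered by growth rate: log log n < sqrt(n) < n < n^2 < n^3 < 2^n.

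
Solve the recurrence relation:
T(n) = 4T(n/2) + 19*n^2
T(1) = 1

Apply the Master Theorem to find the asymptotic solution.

a=4, b=2, f(n)=19*n^2. log_2(4) = 2. Case 2: T(n) = O(n^2 log n).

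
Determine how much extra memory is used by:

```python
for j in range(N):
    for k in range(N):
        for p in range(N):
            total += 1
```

Space complexity: O(1).
Only a constant amount of auxiliary storage is used; nothing grows with n.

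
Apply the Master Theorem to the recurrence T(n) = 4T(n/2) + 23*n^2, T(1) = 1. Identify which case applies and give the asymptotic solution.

a=4, b=2, f(n)=23*n^2.
log_2(4) = 2, so n^(log_b(a)) = n^2.
f(n) = Theta(n^2), so Case 2 applies.
T(n) = Theta(n^2 log n).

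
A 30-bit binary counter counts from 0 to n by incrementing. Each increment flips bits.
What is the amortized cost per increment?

Bit i flips every 2^i increments. Total flips over n increments: sum_{i=0}^{30} n/2^i < 2n. Amortized cost: 2n/n = O(1).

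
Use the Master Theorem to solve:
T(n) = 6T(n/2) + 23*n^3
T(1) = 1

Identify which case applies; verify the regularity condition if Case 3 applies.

a=6, b=2, f(n)=23*n^3.
log_2(6) = 2.585 < 3.
f(n) = Omega(n^(2.585+epsilon)) for some epsilon > 0, so Case 3 is the candidate.
Regularity: a*f(n/b) = 6*23*(n/2)^3 = (6/8)*23*n^3 <= c*f(n) with c = 6/8 < 1. Satisfied.
Case 3: T(n) = Theta(n^3).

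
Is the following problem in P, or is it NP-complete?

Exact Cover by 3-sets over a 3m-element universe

This problem is NP-complete: one of Karp's 21 NP-complete problems.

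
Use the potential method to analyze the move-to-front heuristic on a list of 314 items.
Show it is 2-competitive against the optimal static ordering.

Let Phi = number of inversions between the MTF list and the optimal static list (0 <= Phi <= C(314,2)). Accessing an element at MTF position k and optimal position j: the move-to-front destroys all k-1 inversions in front of it that are not in front in optimal (>= k-j of them) and creates at most j-1 new ones. Amortized cost <= k + (j-1) - (k-j) = 2j - 1 <= 2 * optimal cost.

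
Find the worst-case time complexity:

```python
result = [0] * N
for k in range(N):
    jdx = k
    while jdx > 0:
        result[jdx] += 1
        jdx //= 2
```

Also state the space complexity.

Time complexity: O(n log n).
Space complexity: O(n).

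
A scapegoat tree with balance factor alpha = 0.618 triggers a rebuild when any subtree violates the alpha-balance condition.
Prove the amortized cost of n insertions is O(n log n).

Define potential Phi = c * sum of |size(left(v)) - size(right(v))| over all nodes. An insertion at depth d costs O(d) = O(log n) and increases Phi by O(log n). When a rebuild of subtree of size s occurs, it costs O(s) but reduces Phi by Omega(s). With alpha = 0.618, between rebuilds Omega(s) insertions must occur. Amortized cost per insertion: O(log n).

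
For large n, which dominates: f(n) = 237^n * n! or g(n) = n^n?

f(n) = 237^n * n! grows faster: by Stirling n! ~ sqrt(2 pi n)(n/e)^n, so 237^n n! / n^n ~ (237/e)^n sqrt(2 pi n) -> infinity since 237/e > 1.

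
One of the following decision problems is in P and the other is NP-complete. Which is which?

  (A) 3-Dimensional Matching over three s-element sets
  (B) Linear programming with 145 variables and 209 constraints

(A) is NP-complete: one of Karp's 21 NP-complete problems.
(B) is P: the ellipsoid and interior-point methods run in polynomial time.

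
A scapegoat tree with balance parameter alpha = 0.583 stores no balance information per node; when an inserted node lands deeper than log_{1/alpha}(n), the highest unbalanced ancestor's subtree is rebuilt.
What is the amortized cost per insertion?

Search/insert path is O(log n). A rebuild of a subtree of size s costs O(s), but with alpha = 0.583 at least Omega(s) insertions must have occurred in that subtree since its last rebuild. Charging O(1) of the rebuild to each such insertion gives O(log n) amortized.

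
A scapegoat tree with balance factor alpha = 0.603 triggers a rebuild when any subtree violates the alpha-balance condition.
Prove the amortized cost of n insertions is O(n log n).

Define potential Phi = c * sum of |size(left(v)) - size(right(v))| over all nodes. An insertion at depth d costs O(d) = O(log n) and increases Phi by O(log n). When a rebuild of subtree of size s occurs, it costs O(s) but reduces Phi by Omega(s). With alpha = 0.603, between rebuilds Omega(s) insertions must occur. Amortized cost per insertion: O(log n).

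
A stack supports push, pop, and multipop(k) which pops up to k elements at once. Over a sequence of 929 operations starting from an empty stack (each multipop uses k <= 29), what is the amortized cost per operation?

Each element is pushed exactly once and popped at most once (whether by pop or as part of a multipop). So the total number of individual pops over the whole sequence is at most the number of pushes, which is at most 929. Total work <= 2 * 929, hence O(1) amortized per operation.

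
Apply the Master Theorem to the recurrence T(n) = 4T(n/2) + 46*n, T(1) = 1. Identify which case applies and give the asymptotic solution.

a=4, b=2, f(n)=46*n.
log_2(4) = 2 > 1.
Since f(n) = O(n^1) is polynomially smaller than n^2, Case 1 applies.
T(n) = Theta(n^2).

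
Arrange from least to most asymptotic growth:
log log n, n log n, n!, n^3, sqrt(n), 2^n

Ordered by growth rate: log log n < sqrt(n) < n log n < n^3 < 2^n < n!.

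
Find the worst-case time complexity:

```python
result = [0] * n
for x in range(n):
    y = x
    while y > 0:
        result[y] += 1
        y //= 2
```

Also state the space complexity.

Time complexity: O(n log n).
Space complexity: O(n).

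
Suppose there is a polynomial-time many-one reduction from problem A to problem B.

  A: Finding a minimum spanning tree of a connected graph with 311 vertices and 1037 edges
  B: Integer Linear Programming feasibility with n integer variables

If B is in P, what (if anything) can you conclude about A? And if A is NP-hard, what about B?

A poly-time reduction A <=_p B means any A-instance can be transformed to a B-instance in poly time.
If B is in P: compose the reduction with B's poly-time algorithm to solve A in poly time, so A is in P.
If A is NP-hard: every NP problem reduces to A, which reduces to B; composing reductions, every NP problem reduces to B, so B is NP-hard.
(Here in fact A is P and B is NP-complete.)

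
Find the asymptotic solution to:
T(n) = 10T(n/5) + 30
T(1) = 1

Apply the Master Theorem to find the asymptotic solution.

a=10, b=5, f(n)=30. log_5(10) = 1.431. Case 1 of Master Theorem: T(n) = O(n^1.431).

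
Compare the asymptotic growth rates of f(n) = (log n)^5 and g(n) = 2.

f(n) = (log n)^5 grows faster: any unbounded function dominates a constant.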